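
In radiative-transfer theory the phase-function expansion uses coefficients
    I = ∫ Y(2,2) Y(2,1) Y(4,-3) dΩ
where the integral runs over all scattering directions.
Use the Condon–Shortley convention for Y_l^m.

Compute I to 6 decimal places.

Rules hold: Σm=0, L=8 even, 0≤4≤4.
N = 5·5·9 = 225
Δ = 0!·4!·4!/9! = 1/630
Racah Σ t=0..0: t=0:+1/16 = 1/16
⇒ 3j(2 2 4; 0 0 0)² = 2/35, sgn +1
Racah Σ t=0..0: t=0:+1/144 = 1/144
⇒ 3j(2 2 4; 2 1 -3)² = 1/18, sgn -1
4πI² = N·(3j₀)²·(3jₘ)² = 5/7
I = -1·√(0.714286/4π) = -0.23841361

-0.238414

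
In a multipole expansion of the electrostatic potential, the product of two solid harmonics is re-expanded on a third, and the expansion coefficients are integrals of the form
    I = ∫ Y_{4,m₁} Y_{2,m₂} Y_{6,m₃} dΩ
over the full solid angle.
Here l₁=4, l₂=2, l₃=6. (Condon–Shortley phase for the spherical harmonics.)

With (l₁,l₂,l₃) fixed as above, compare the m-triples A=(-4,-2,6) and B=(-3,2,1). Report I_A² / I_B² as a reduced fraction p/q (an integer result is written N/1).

Shared (l₁,l₂,l₃)=(4,2,6): N and (l;000)² cancel in I_A²/I_B².
A: Δ = 0!·8!·4!/13! = 1/6435; Racah Σ t=0..0: t=0:+1/967680 = 1/967680; ⇒ 3j(4 2 6; -4 -2 6)² = 1/13, sgn +1
B: Δ = 0!·8!·4!/13! = 1/6435; Racah Σ t=0..0: t=0:+1/120960 = 1/120960; ⇒ 3j(4 2 6; -3 2 1)² = 1/1287, sgn -1
I_A²/I_B² = (1/13)/(1/1287) = 99/1

99/1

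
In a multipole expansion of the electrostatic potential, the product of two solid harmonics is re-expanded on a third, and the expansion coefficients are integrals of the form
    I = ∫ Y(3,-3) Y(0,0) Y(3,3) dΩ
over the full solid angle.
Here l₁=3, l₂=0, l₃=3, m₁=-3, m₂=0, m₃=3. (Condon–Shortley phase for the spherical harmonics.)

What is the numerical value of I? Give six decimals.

Rules hold: Σm=0, L=6 even, 3≤3≤3.
N = 7·1·7 = 49
Δ = 0!·6!·0!/7! = 1/7
Racah Σ t=0..0: t=0:+1/36 = 1/36
⇒ 3j(3 0 3; 0 0 0)² = 1/7, sgn -1
Racah Σ t=0..0: t=0:+1/720 = 1/720
⇒ 3j(3 0 3; -3 0 3)² = 1/7, sgn +1
4πI² = N·(3j₀)²·(3jₘ)² = 1/1
I = -1·√(1/4π) = -0.28209479

-0.282095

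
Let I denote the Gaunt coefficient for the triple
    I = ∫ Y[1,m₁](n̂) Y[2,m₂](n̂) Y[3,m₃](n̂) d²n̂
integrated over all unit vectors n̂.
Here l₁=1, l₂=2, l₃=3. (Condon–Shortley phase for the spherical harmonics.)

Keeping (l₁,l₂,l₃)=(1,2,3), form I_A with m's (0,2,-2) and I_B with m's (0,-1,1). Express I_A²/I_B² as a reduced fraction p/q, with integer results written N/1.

5/8

l's match ⇒ only the (l;m) 3-j factors differ between A and B.
A: triangle coeff Δ(1,2,3) = 1/105; Σ_t [0,0]: t=0:+1/24 = 1/24; (3j)²=1/21 [(1 2 3; 0 2 -2)], sign=-1
B: triangle coeff Δ(1,2,3) = 1/105; Σ_t [0,0]: t=0:+1/6 = 1/6; (3j)²=8/105 [(1 2 3; 0 -1 1)], sign=+1
I_A²/I_B² = (1/21)/(8/105) = 5/8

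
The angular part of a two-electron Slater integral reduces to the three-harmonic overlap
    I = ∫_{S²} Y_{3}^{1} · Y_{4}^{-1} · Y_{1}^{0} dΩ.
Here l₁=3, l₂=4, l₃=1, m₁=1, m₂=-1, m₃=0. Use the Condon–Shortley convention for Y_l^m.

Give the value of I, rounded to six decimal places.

-0.238414

Rules hold: Σm=0, L=8 even, 1≤1≤7.
N = 7·9·3 = 189
Δ = 6!·0!·2!/9! = 1/252
Racah Σ t=3..3: t=3:−1/36 = -1/36
⇒ 3j(3 4 1; 0 0 0)² = 4/63, sgn +1
Racah Σ t=2..2: t=2:+1/48 = 1/48
⇒ 3j(3 4 1; 1 -1 0)² = 5/84, sgn -1
4πI² = N·(3j₀)²·(3jₘ)² = 5/7
I = -1·√(0.714286/4π) = -0.23841361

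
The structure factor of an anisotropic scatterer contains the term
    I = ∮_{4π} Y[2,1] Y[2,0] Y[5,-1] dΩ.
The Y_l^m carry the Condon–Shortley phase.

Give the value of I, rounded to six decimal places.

0.000000

triangle: need 0≤l₃≤4, have 5; I=0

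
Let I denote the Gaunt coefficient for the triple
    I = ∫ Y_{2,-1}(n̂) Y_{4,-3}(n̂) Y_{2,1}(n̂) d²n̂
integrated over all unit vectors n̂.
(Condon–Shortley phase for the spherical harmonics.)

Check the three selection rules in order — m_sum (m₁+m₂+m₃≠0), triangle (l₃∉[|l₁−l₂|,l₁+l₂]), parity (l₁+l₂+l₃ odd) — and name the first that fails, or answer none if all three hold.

m_sum

azimuthal sum: -1 − 3 + 1 = -3  ✗
2 ≤ 2 ≤ 6 (triangle on l)
L = 2 + 4 + 2 = 8 (even)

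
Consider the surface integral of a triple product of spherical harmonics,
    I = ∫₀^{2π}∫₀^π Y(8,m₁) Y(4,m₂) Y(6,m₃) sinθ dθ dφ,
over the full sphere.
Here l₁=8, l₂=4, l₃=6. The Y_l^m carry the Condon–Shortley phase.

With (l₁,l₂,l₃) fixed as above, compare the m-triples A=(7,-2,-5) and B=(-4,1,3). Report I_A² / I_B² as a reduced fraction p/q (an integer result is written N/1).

1001/11094

l's match ⇒ only the (l;m) 3-j factors differ between A and B.
A: triangle coeff Δ(8,4,6) = 1/23279256; Σ_t [0,1]: t=0:+1/522547200 t=1:−1/435456000 = -1/2612736000; (3j)²=11/23256 [(8 4 6; 7 -2 -5)], sign=+1
B: triangle coeff Δ(8,4,6) = 1/23279256; Σ_t [3,5]: t=3:−1/26127360 t=4:+1/3870720 t=5:−1/7257600 = 43/522547200; (3j)²=1849/352716 [(8 4 6; -4 1 3)], sign=-1
I_A²/I_B² = (11/23256)/(1849/352716) = 1001/11094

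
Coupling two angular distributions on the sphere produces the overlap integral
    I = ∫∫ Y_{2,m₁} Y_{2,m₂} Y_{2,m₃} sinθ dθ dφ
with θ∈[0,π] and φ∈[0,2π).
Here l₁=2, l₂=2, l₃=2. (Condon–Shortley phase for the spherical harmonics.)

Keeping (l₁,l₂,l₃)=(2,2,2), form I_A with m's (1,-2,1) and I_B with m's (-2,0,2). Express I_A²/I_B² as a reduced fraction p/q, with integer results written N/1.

l's match ⇒ only the (l;m) 3-j factors differ between A and B.
A: triangle coeff Δ(2,2,2) = 1/630; Σ_t [0,0]: t=0:+1/4 = 1/4; (3j)²=3/35 [(2 2 2; 1 -2 1)], sign=-1
B: triangle coeff Δ(2,2,2) = 1/630; Σ_t [2,2]: t=2:+1/8 = 1/8; (3j)²=2/35 [(2 2 2; -2 0 2)], sign=+1
I_A²/I_B² = (3/35)/(2/35) = 3/2

3/2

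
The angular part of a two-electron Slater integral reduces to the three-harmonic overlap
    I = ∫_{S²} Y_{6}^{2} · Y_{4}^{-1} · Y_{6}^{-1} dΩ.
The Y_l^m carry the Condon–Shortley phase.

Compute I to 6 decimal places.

0.113069

Rules hold: Σm=0, L=16 even, 2≤6≤10.
N = 13·9·13 = 1521
Δ = 4!·8!·4!/17! = 1/15315300
Racah Σ t=0..4: t=0:+1/829440 t=1:−1/25920 t=2:+1/9216 t=3:−1/25920 t=4:+1/829440 = 7/207360
⇒ 3j(6 4 6; 0 0 0)² = 28/2431, sgn +1
Racah Σ t=0..3: t=0:+1/82944 t=1:−1/17280 t=2:+1/34560 t=3:−1/725760 = -53/2903040
⇒ 3j(6 4 6; 2 -1 -1)² = 2809/306306, sgn +1
4πI² = N·(3j₀)²·(3jₘ)² = 5618/34969
I = +1·√(0.160657/4π) = 0.11306920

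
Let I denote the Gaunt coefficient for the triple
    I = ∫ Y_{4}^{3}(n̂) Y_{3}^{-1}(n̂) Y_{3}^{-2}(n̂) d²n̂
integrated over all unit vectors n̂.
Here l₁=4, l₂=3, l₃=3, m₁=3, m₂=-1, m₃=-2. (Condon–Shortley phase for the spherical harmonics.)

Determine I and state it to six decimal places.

-0.095955

Rules hold: Σm=0, L=10 even, 1≤3≤7.
N = 9·7·7 = 441
Δ = 4!·4!·2!/11! = 1/34650
Racah Σ t=1..3: t=1:−1/72 t=2:+1/16 t=3:−1/72 = 5/144
⇒ 3j(4 3 3; 0 0 0)² = 2/77, sgn -1
Racah Σ t=0..1: t=0:+1/288 t=1:−1/144 = -1/288
⇒ 3j(4 3 3; 3 -1 -2)² = 1/99, sgn +1
4πI² = N·(3j₀)²·(3jₘ)² = 14/121
I = -1·√(0.115702/4π) = -0.09595473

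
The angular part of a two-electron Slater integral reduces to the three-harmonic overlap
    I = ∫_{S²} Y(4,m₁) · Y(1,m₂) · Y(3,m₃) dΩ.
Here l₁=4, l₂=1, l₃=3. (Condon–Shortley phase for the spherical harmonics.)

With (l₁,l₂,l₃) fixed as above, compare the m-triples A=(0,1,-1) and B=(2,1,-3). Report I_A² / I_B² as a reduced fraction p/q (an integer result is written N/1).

Same 4,1,3: normalisation and zero-m 3j drop out of the ratio.
A: Δ: 2! 6! 0! / 9! → 1/252; sum: t=2:+1/96 = 1/96; 3j²(4 1 3; 0 1 -1) = Δ·Π!·Σ² = 1/42  (sign +1)
B: Δ: 2! 6! 0! / 9! → 1/252; sum: t=2:+1/1440 = 1/1440; 3j²(4 1 3; 2 1 -3) = Δ·Π!·Σ² = 1/252  (sign +1)
I_A²/I_B² = (1/42)/(1/252) = 6/1

6/1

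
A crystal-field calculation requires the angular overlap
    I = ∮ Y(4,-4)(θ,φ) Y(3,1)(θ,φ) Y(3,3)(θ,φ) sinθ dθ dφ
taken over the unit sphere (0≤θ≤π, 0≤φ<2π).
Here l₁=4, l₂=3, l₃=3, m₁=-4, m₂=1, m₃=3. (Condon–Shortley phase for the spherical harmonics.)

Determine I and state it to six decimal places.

-0.166198

Checks pass: Σm=0; 10 even; l₃=3∈[1,7].
(2·4+1)(2·3+1)(2·3+1) = 441
Δ: 4! 4! 2! / 11! → 1/34650
sum: t=1:−1/72 t=2:+1/16 t=3:−1/72 = 5/144
3j²(4 3 3; 0 0 0) = Δ·Π!·Σ² = 2/77  (sign -1)
sum: t=4:+1/1152 = 1/1152
3j²(4 3 3; -4 1 3) = Δ·Π!·Σ² = 1/33  (sign +1)
combine: 4πI² = 441·2/77·1/33 = 42/121
take √, sign -1: I = -0.16619847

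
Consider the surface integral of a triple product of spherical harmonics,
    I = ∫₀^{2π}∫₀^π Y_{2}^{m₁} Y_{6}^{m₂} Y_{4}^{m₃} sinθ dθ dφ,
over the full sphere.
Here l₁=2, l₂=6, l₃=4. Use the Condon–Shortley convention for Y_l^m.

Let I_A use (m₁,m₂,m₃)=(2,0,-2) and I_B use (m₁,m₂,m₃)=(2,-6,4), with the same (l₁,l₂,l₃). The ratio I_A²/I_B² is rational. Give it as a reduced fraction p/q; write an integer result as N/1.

Same 2,6,4: normalisation and zero-m 3j drop out of the ratio.
A: Δ: 4! 0! 8! / 13! → 1/6435; sum: t=0:+1/34560 = 1/34560; 3j²(2 6 4; 2 0 -2) = Δ·Π!·Σ² = 1/429  (sign +1)
B: Δ: 4! 0! 8! / 13! → 1/6435; sum: t=0:+1/967680 = 1/967680; 3j²(2 6 4; 2 -6 4) = Δ·Π!·Σ² = 1/13  (sign +1)
I_A²/I_B² = (1/429)/(1/13) = 1/33

1/33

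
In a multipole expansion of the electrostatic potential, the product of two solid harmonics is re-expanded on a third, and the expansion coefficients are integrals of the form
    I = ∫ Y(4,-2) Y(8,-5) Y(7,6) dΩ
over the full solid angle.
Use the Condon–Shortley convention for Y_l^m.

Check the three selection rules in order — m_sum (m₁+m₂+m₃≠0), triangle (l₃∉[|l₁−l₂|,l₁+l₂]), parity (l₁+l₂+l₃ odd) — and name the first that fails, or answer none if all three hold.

m_sum

azimuthal sum: -2 − 5 + 6 = -1  ✗
4 ≤ 7 ≤ 12 (triangle on l)
L = 4 + 8 + 7 = 19 (odd)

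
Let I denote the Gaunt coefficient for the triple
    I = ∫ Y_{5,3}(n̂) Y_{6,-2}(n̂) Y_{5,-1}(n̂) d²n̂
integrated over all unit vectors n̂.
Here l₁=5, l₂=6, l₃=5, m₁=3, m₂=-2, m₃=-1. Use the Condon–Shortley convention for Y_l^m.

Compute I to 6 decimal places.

Rules hold: Σm=0, L=16 even, 1≤5≤11.
N = 11·13·11 = 1573
Δ = 6!·4!·6!/17! = 1/28588560
Racah Σ t=1..5: t=1:−1/345600 t=2:+1/13824 t=3:−1/5184 t=4:+1/13824 t=5:−1/345600 = -7/129600
⇒ 3j(5 6 5; 0 0 0)² = 80/7293, sgn +1
Racah Σ t=0..2: t=0:+1/138240 t=1:−1/25920 t=2:+1/55296 = -11/829440
⇒ 3j(5 6 5; 3 -2 -1)² = 11/1326, sgn -1
4πI² = N·(3j₀)²·(3jₘ)² = 4840/33813
I = -1·√(0.14314/4π) = -0.10672739

-0.106727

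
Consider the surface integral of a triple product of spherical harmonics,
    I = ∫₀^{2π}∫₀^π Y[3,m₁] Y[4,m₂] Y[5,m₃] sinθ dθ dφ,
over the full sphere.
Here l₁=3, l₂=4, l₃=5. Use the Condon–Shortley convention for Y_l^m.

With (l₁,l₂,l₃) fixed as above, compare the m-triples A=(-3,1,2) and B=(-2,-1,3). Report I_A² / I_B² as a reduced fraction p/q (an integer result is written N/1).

25/1

Same 3,4,5: normalisation and zero-m 3j drop out of the ratio.
A: Δ: 2! 4! 6! / 13! → 1/180180; sum: t=2:+1/1728 = 1/1728; 3j²(3 4 5; -3 1 2) = Δ·Π!·Σ² = 25/858  (sign -1)
B: Δ: 2! 4! 6! / 13! → 1/180180; sum: t=1:−1/1152 t=2:+1/1440 = -1/5760; 3j²(3 4 5; -2 -1 3) = Δ·Π!·Σ² = 1/858  (sign -1)
I_A²/I_B² = (25/858)/(1/858) = 25/1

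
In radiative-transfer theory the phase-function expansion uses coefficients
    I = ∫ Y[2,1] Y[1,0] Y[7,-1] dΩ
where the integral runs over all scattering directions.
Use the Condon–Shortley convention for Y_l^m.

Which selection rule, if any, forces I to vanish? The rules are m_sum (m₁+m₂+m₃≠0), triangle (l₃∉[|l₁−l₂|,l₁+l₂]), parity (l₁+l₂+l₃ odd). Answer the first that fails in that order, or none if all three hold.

m₁+m₂+m₃ = 1 + 0 − 1 = 0  ✓
triangle: |2−1|=1 ≤ l₃=7 ≤ 2+1=3  ✗
parity: l₁+l₂+l₃ = 10 is even

triangle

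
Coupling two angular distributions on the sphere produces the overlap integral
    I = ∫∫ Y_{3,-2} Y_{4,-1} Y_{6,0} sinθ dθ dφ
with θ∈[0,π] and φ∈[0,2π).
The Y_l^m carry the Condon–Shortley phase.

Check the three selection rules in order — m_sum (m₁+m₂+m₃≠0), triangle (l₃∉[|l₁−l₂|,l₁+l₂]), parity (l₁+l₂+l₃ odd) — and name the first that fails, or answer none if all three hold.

m₁+m₂+m₃ = -2 − 1 + 0 = -3  ✗
triangle: |3−4|=1 ≤ l₃=6 ≤ 3+4=7
parity: l₁+l₂+l₃ = 13 is odd

m_sum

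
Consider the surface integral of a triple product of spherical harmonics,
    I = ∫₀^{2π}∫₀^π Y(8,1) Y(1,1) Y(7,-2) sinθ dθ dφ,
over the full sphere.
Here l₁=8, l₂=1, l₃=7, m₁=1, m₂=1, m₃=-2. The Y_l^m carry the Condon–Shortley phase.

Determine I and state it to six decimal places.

Rules hold: Σm=0, L=16 even, 7≤7≤9.
N = 17·3·15 = 765
Δ = 2!·14!·0!/17! = 1/2040
Racah Σ t=1..1: t=1:−1/25401600 = -1/25401600
⇒ 3j(8 1 7; 0 0 0)² = 8/255, sgn +1
Racah Σ t=2..2: t=2:+1/87091200 = 1/87091200
⇒ 3j(8 1 7; 1 1 -2)² = 7/680, sgn -1
4πI² = N·(3j₀)²·(3jₘ)² = 21/85
I = -1·√(0.247059/4π) = -0.14021525

-0.140215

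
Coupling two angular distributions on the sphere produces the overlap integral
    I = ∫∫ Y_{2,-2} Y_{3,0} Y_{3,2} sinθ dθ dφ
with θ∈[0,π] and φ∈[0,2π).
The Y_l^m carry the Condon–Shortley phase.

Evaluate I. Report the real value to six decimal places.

m-sum 0 ✓  L=8 even ✓  1≤3≤5 ✓
Π(2lᵢ+1) = 5×7×7 = 245
triangle coeff Δ(2,3,3) = 1/3780
Σ_t [0,2]: t=0:+1/24 t=1:−1/4 t=2:+1/24 = -1/6
(3j)²=4/105 [(2 3 3; 0 0 0)], sign=+1
Σ_t [2,2]: t=2:+1/24 = 1/24
(3j)²=1/21 [(2 3 3; -2 0 2)], sign=-1
⇒ 4πI² = 4/9
I = (-1)√(4/9/(4π)) = -0.18806319

-0.188063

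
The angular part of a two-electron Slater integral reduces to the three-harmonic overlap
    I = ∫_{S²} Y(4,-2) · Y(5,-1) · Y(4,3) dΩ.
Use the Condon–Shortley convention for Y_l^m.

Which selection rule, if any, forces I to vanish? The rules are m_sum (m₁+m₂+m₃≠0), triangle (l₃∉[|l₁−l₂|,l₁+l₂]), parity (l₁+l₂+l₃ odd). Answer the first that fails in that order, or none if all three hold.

parity

azimuthal sum: -2 − 1 + 3 = 0  ✓
1 ≤ 4 ≤ 9 (triangle on l)  ✓
L = 4 + 5 + 4 = 13 (odd)  ✗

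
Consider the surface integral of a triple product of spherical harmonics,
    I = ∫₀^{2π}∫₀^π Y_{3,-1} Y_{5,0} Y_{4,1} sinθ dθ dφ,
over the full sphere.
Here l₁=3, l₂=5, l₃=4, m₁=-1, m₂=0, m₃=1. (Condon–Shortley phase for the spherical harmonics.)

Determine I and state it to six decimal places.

Rules hold: Σm=0, L=12 even, 2≤4≤8.
N = 7·11·9 = 693
Δ = 4!·2!·6!/13! = 1/180180
Racah Σ t=1..3: t=1:−1/576 t=2:+1/144 t=3:−1/576 = 1/288
⇒ 3j(3 5 4; 0 0 0)² = 20/1001, sgn +1
Racah Σ t=2..4: t=2:+1/288 t=3:−1/288 t=4:+1/5760 = 1/5760
⇒ 3j(3 5 4; -1 0 1)² = 1/12012, sgn -1
4πI² = N·(3j₀)²·(3jₘ)² = 15/13013
I = -1·√(0.00115269/4π) = -0.00957750

-0.009577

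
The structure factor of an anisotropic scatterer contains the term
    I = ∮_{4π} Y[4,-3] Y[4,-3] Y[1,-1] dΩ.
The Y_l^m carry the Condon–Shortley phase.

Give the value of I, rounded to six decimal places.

0.000000

m-sum = -3 − 3 − 1 = -7 ≠ 0 ⇒ I = 0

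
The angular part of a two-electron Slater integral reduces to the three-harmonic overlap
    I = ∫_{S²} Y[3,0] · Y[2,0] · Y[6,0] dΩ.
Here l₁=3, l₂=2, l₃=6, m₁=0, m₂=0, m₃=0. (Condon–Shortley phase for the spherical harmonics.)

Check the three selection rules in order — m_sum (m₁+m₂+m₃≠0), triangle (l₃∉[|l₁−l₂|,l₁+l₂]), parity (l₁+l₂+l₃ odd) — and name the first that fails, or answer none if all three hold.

azimuthal sum: 0 + 0 + 0 = 0  ✓
1 ≤ 6 ≤ 5 (triangle on l)  ✗
L = 3 + 2 + 6 = 11 (odd)

triangle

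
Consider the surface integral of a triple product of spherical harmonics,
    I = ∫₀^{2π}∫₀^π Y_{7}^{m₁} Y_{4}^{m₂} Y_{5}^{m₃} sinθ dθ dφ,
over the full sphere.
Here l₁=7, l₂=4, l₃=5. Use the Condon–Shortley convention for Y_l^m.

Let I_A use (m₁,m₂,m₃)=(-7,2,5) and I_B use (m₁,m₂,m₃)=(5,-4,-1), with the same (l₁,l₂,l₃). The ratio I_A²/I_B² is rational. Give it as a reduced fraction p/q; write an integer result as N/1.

Same 7,4,5: normalisation and zero-m 3j drop out of the ratio.
A: Δ: 6! 8! 2! / 17! → 1/6126120; sum: t=6:+1/58060800 = 1/58060800; 3j²(7 4 5; -7 2 5) = Δ·Π!·Σ² = 3/136  (sign +1)
B: Δ: 6! 8! 2! / 17! → 1/6126120; sum: t=0:+1/2073600 = 1/2073600; 3j²(7 4 5; 5 -4 -1) = Δ·Π!·Σ² = 28/1105  (sign +1)
I_A²/I_B² = (3/136)/(28/1105) = 195/224

195/224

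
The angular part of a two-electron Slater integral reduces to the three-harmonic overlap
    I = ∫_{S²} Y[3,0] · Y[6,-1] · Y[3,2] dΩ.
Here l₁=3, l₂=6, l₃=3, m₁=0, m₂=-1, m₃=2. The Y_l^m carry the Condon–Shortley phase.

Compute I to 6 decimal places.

m-sum = 0 − 1 + 2 = 1 ≠ 0 ⇒ I = 0

0.000000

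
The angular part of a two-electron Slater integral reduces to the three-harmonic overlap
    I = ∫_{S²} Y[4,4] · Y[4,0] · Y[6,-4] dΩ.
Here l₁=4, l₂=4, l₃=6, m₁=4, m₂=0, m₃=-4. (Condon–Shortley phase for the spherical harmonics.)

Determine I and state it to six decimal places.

Rules hold: Σm=0, L=14 even, 0≤6≤8.
N = 9·9·13 = 1053
Δ = 2!·6!·6!/15! = 1/1261260
Racah Σ t=0..2: t=0:+1/4608 t=1:−1/1296 t=2:+1/4608 = -7/20736
⇒ 3j(4 4 6; 0 0 0)² = 20/1287, sgn -1
Racah Σ t=0..0: t=0:+1/69120 = 1/69120
⇒ 3j(4 4 6; 4 0 -4)² = 4/143, sgn +1
4πI² = N·(3j₀)²·(3jₘ)² = 720/1573
I = -1·√(0.457724/4π) = -0.19085211

-0.190852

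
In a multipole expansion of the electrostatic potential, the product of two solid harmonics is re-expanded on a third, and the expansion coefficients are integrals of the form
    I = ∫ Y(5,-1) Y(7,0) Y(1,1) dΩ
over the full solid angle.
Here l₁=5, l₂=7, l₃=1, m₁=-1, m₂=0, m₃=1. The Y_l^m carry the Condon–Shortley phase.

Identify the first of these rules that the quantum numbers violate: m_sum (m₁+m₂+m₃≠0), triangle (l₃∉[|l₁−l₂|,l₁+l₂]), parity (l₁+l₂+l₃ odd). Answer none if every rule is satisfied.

Σmᵢ = 0  ✓
l₃∈[|l₁−l₂|,l₁+l₂]=[2,12], have l₃=1  ✗
Σlᵢ = 13 ⇒ odd

triangle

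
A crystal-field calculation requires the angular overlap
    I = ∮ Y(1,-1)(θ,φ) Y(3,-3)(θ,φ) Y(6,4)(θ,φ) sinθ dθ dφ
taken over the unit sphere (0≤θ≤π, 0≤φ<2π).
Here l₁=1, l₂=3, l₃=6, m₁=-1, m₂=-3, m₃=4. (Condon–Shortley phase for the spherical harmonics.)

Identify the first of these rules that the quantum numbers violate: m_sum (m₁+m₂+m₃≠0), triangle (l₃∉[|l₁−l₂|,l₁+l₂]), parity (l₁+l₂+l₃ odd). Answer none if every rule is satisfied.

triangle

m₁+m₂+m₃ = -1 − 3 + 4 = 0  ✓
triangle: |1−3|=2 ≤ l₃=6 ≤ 1+3=4  ✗
parity: l₁+l₂+l₃ = 10 is even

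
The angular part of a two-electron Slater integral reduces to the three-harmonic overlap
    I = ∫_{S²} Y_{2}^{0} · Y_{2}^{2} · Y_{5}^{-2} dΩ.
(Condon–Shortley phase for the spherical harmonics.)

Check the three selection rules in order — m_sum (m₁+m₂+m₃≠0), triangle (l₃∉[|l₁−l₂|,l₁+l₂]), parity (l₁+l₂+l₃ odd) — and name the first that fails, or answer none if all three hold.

azimuthal sum: 0 + 2 − 2 = 0  ✓
0 ≤ 5 ≤ 4 (triangle on l)  ✗
L = 2 + 2 + 5 = 9 (odd)

triangle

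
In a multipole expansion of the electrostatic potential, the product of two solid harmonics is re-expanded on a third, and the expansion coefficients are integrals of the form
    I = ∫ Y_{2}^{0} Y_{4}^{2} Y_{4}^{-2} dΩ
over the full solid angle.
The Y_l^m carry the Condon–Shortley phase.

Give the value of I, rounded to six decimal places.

0.065536

Rules hold: Σm=0, L=10 even, 2≤4≤6.
N = 5·9·9 = 405
Δ = 2!·2!·6!/11! = 1/13860
Racah Σ t=0..2: t=0:+1/192 t=1:−1/36 t=2:+1/192 = -5/288
⇒ 3j(2 4 4; 0 0 0)² = 20/693, sgn -1
Racah Σ t=0..2: t=0:+1/2880 t=1:−1/120 t=2:+1/192 = -1/360
⇒ 3j(2 4 4; 0 2 -2)² = 16/3465, sgn -1
4πI² = N·(3j₀)²·(3jₘ)² = 320/5929
I = +1·√(0.053972/4π) = 0.06553591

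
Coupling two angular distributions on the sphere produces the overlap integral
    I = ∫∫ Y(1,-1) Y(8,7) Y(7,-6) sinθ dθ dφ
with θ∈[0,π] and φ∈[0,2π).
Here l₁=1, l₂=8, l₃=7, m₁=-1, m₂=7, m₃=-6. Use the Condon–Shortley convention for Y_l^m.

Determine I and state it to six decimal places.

m-sum 0 ✓  L=16 even ✓  7≤7≤9 ✓
Π(2lᵢ+1) = 3×17×15 = 765
triangle coeff Δ(1,8,7) = 1/2040
Σ_t [1,1]: t=1:−1/25401600 = -1/25401600
(3j)²=8/255 [(1 8 7; 0 0 0)], sign=+1
Σ_t [2,2]: t=2:+1/12454041600 = 1/12454041600
(3j)²=7/136 [(1 8 7; -1 7 -6)], sign=-1
⇒ 4πI² = 21/17
I = (-1)√(21/17/(4π)) = -0.31353083

-0.313531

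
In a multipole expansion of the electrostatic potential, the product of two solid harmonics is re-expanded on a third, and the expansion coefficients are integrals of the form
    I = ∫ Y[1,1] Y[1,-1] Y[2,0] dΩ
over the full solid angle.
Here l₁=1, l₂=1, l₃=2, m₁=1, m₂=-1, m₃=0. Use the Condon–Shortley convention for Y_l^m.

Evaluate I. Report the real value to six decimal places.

0.126157

Rules hold: Σm=0, L=4 even, 0≤2≤2.
N = 3·3·5 = 45
Δ = 0!·2!·2!/5! = 1/30
Racah Σ t=0..0: t=0:+1/1 = 1/1
⇒ 3j(1 1 2; 0 0 0)² = 2/15, sgn +1
Racah Σ t=0..0: t=0:+1/4 = 1/4
⇒ 3j(1 1 2; 1 -1 0)² = 1/30, sgn +1
4πI² = N·(3j₀)²·(3jₘ)² = 1/5
I = +1·√(0.2/4π) = 0.12615663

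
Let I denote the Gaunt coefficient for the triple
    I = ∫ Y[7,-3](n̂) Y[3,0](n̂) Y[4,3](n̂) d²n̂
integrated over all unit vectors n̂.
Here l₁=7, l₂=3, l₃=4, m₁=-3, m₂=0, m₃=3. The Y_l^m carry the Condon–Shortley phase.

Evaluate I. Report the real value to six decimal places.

Checks pass: Σm=0; 14 even; l₃=4∈[4,10].
(2·7+1)(2·3+1)(2·4+1) = 945
Δ: 6! 8! 0! / 15! → 1/45045
sum: t=3:−1/20736 = -1/20736
3j²(7 3 4; 0 0 0) = Δ·Π!·Σ² = 35/1287  (sign -1)
sum: t=3:−1/181440 = -1/181440
3j²(7 3 4; -3 0 3) = Δ·Π!·Σ² = 32/3003  (sign +1)
combine: 4πI² = 945·35/1287·32/3003 = 5600/20449
take √, sign -1: I = -0.14762267

-0.147623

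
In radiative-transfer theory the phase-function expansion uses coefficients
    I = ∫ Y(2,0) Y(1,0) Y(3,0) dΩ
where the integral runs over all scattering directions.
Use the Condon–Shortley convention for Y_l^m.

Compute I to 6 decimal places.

0.247767

Checks pass: Σm=0; 6 even; l₃=3∈[1,3].
(2·2+1)(2·1+1)(2·3+1) = 105
Δ: 0! 4! 2! / 7! → 1/105
sum: t=0:+1/4 = 1/4
3j²(2 1 3; 0 0 0) = Δ·Π!·Σ² = 3/35  (sign -1)
(m-triple is (0,0,0) — same symbol as above.)
combine: 4πI² = 105·3/35·3/35 = 27/35
take √, sign +1: I = 0.24776670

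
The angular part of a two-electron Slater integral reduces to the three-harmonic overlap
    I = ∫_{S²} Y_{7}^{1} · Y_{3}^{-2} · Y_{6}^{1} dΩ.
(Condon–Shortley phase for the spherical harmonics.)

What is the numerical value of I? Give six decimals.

0.132863

Checks pass: Σm=0; 16 even; l₃=6∈[4,10].
(2·7+1)(2·3+1)(2·6+1) = 1365
Δ: 4! 10! 2! / 17! → 1/2042040
sum: t=1:−1/207360 t=2:+1/57600 t=3:−1/207360 = 1/129600
3j²(7 3 6; 0 0 0) = Δ·Π!·Σ² = 168/12155  (sign +1)
sum: t=0:+1/414720 t=1:−1/172800 = -7/2073600
3j²(7 3 6; 1 -2 1) = Δ·Π!·Σ² = 343/29172  (sign +1)
combine: 4πI² = 1365·168/12155·343/29172 = 100842/454597
take √, sign +1: I = 0.13286253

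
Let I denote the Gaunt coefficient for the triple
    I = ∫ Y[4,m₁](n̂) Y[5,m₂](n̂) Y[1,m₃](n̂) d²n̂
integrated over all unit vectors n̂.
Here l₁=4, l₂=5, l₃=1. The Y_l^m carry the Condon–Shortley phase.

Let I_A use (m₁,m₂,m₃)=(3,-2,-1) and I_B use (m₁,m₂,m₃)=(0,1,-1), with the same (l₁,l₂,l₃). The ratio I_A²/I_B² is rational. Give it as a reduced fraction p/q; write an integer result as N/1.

l's match ⇒ only the (l;m) 3-j factors differ between A and B.
A: triangle coeff Δ(4,5,1) = 1/495; Σ_t [1,1]: t=1:−1/10080 = -1/10080; (3j)²=1/165 [(4 5 1; 3 -2 -1)], sign=-1
B: triangle coeff Δ(4,5,1) = 1/495; Σ_t [4,4]: t=4:+1/1152 = 1/1152; (3j)²=1/33 [(4 5 1; 0 1 -1)], sign=+1
I_A²/I_B² = (1/165)/(1/33) = 1/5

1/5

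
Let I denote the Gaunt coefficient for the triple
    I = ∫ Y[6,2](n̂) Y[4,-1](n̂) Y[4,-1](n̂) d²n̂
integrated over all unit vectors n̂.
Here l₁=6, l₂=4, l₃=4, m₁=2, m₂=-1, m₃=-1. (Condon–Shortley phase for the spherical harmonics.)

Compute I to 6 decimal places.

0.145766

m-sum 0 ✓  L=14 even ✓  2≤4≤10 ✓
Π(2lᵢ+1) = 13×9×9 = 1053
triangle coeff Δ(6,4,4) = 1/1261260
Σ_t [2,4]: t=2:+1/4608 t=3:−1/1296 t=4:+1/4608 = -7/20736
(3j)²=20/1287 [(6 4 4; 0 0 0)], sign=-1
Σ_t [1,3]: t=1:−1/8640 t=2:+1/2304 t=3:−1/8640 = 7/34560
(3j)²=7/429 [(6 4 4; 2 -1 -1)], sign=-1
⇒ 4πI² = 420/1573
I = (+1)√(420/1573/(4π)) = 0.14576570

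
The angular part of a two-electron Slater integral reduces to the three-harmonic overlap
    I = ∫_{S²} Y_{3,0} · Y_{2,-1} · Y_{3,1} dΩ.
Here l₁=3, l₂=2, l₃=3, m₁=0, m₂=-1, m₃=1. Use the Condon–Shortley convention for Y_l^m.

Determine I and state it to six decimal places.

-0.059471

Rules hold: Σm=0, L=8 even, 1≤3≤5.
N = 7·5·7 = 245
Δ = 2!·4!·2!/9! = 1/3780
Racah Σ t=0..2: t=0:+1/24 t=1:−1/4 t=2:+1/24 = -1/6
⇒ 3j(3 2 3; 0 0 0)² = 4/105, sgn +1
Racah Σ t=0..1: t=0:+1/12 t=1:−1/8 = -1/24
⇒ 3j(3 2 3; 0 -1 1)² = 1/210, sgn -1
4πI² = N·(3j₀)²·(3jₘ)² = 2/45
I = -1·√(0.0444444/4π) = -0.05947080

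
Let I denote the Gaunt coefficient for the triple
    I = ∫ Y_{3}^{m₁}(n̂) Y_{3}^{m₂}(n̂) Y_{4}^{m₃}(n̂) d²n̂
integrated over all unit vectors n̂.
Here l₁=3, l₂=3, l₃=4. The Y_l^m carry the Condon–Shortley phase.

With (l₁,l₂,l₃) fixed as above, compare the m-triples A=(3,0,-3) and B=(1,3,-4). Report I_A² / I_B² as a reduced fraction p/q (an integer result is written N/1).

3/2

Shared (l₁,l₂,l₃)=(3,3,4): N and (l;000)² cancel in I_A²/I_B².
A: Δ = 2!·4!·4!/11! = 1/34650; Racah Σ t=0..0: t=0:+1/288 = 1/288; ⇒ 3j(3 3 4; 3 0 -3)² = 1/22, sgn -1
B: Δ = 2!·4!·4!/11! = 1/34650; Racah Σ t=2..2: t=2:+1/1152 = 1/1152; ⇒ 3j(3 3 4; 1 3 -4)² = 1/33, sgn +1
I_A²/I_B² = (1/22)/(1/33) = 3/2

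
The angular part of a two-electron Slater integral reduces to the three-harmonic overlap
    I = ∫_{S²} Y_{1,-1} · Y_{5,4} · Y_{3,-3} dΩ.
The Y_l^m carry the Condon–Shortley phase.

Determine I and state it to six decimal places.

0.000000

l₃=3 ∉ [4,6] — triangle fails ⇒ I = 0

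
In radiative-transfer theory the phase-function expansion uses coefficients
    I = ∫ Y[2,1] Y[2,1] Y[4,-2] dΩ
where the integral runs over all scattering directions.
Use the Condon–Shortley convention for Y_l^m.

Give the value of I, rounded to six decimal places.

0.254875

Checks pass: Σm=0; 8 even; l₃=4∈[0,4].
(2·2+1)(2·2+1)(2·4+1) = 225
Δ: 0! 4! 4! / 9! → 1/630
sum: t=0:+1/16 = 1/16
3j²(2 2 4; 0 0 0) = Δ·Π!·Σ² = 2/35  (sign +1)
sum: t=0:+1/36 = 1/36
3j²(2 2 4; 1 1 -2) = Δ·Π!·Σ² = 4/63  (sign +1)
combine: 4πI² = 225·2/35·4/63 = 40/49
take √, sign +1: I = 0.25487487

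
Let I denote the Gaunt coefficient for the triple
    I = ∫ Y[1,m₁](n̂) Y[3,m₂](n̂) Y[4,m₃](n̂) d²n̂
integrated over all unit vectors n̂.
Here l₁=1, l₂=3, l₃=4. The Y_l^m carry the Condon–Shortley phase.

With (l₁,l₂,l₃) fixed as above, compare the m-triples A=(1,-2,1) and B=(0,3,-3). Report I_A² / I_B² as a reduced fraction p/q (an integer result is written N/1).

l's match ⇒ only the (l;m) 3-j factors differ between A and B.
A: triangle coeff Δ(1,3,4) = 1/252; Σ_t [0,0]: t=0:+1/240 = 1/240; (3j)²=1/84 [(1 3 4; 1 -2 1)], sign=-1
B: triangle coeff Δ(1,3,4) = 1/252; Σ_t [0,0]: t=0:+1/720 = 1/720; (3j)²=1/36 [(1 3 4; 0 3 -3)], sign=-1
I_A²/I_B² = (1/84)/(1/36) = 3/7

3/7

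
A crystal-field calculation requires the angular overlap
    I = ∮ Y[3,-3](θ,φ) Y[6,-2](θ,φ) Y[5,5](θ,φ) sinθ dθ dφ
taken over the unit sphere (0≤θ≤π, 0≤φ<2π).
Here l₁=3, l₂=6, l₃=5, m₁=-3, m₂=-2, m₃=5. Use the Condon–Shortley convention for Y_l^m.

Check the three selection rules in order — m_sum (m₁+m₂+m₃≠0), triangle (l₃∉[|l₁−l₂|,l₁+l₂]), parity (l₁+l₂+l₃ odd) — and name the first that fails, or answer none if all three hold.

azimuthal sum: -3 − 2 + 5 = 0  ✓
3 ≤ 5 ≤ 9 (triangle on l)  ✓
L = 3 + 6 + 5 = 14 (even)  ✓

none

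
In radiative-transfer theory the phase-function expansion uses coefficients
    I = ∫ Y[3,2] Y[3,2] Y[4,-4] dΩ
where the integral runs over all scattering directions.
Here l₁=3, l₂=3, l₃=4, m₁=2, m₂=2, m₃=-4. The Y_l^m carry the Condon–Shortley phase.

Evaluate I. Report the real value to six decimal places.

0.214561

m-sum 0 ✓  L=10 even ✓  0≤4≤6 ✓
Π(2lᵢ+1) = 7×7×9 = 441
triangle coeff Δ(3,3,4) = 1/34650
Σ_t [0,2]: t=0:+1/72 t=1:−1/16 t=2:+1/72 = -5/144
(3j)²=2/77 [(3 3 4; 0 0 0)], sign=-1
Σ_t [1,1]: t=1:−1/576 = -1/576
(3j)²=5/99 [(3 3 4; 2 2 -4)], sign=-1
⇒ 4πI² = 70/121
I = (+1)√(70/121/(4π)) = 0.21456131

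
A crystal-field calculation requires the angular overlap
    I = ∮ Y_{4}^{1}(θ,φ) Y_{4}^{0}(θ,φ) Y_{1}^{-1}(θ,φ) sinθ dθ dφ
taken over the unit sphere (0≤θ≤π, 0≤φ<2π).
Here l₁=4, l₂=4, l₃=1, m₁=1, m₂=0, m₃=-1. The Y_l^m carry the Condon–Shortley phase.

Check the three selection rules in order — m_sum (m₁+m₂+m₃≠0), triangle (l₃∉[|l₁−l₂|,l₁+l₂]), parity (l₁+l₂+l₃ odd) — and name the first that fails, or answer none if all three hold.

m₁+m₂+m₃ = 1 + 0 − 1 = 0  ✓
triangle: |4−4|=0 ≤ l₃=1 ≤ 4+4=8  ✓
parity: l₁+l₂+l₃ = 9 is odd  ✗

parity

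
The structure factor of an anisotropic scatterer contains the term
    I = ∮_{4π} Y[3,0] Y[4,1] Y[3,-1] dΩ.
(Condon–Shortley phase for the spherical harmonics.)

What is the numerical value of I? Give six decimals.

m-sum 0 ✓  L=10 even ✓  1≤3≤7 ✓
Π(2lᵢ+1) = 7×9×7 = 441
triangle coeff Δ(3,4,3) = 1/34650
Σ_t [1,3]: t=1:−1/72 t=2:+1/16 t=3:−1/72 = 5/144
(3j)²=2/77 [(3 4 3; 0 0 0)], sign=-1
Σ_t [1,3]: t=1:−1/288 t=2:+1/24 t=3:−1/48 = 5/288
(3j)²=5/462 [(3 4 3; 0 1 -1)], sign=+1
⇒ 4πI² = 15/121
I = (-1)√(15/121/(4π)) = -0.09932258

-0.099323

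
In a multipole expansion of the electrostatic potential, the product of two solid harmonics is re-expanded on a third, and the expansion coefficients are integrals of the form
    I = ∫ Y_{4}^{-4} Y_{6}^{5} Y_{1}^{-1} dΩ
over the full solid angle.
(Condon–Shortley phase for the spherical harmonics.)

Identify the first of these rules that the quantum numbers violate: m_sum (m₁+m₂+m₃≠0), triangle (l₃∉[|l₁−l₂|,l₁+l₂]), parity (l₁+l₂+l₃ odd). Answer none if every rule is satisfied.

triangle

azimuthal sum: -4 + 5 − 1 = 0  ✓
2 ≤ 1 ≤ 10 (triangle on l)  ✗
L = 4 + 6 + 1 = 11 (odd)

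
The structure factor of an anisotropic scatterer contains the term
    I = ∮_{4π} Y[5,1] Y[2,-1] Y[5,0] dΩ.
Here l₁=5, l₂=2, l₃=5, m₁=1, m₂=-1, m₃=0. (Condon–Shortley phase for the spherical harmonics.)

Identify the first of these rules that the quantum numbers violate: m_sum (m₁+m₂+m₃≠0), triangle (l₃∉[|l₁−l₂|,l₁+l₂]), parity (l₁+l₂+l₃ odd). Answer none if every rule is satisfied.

m₁+m₂+m₃ = 1 − 1 + 0 = 0  ✓
triangle: |5−2|=3 ≤ l₃=5 ≤ 5+2=7  ✓
parity: l₁+l₂+l₃ = 12 is even  ✓

none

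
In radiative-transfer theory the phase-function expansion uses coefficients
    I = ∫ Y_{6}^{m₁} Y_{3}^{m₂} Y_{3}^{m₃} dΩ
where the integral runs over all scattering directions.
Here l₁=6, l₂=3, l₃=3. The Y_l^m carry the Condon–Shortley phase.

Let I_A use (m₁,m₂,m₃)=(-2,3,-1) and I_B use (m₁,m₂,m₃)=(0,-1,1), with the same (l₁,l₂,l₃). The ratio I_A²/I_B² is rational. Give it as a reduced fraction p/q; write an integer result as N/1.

Shared (l₁,l₂,l₃)=(6,3,3): N and (l;000)² cancel in I_A²/I_B².
A: Δ = 6!·6!·0!/13! = 1/12012; Racah Σ t=6..6: t=6:+1/34560 = 1/34560; ⇒ 3j(6 3 3; -2 3 -1)² = 1/429, sgn +1
B: Δ = 6!·6!·0!/13! = 1/12012; Racah Σ t=2..2: t=2:+1/2304 = 1/2304; ⇒ 3j(6 3 3; 0 -1 1)² = 75/4004, sgn +1
I_A²/I_B² = (1/429)/(75/4004) = 28/225

28/225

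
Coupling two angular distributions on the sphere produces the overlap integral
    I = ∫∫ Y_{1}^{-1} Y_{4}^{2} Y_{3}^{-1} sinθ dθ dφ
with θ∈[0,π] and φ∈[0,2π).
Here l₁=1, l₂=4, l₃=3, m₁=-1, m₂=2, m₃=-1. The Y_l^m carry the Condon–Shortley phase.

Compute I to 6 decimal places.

Checks pass: Σm=0; 8 even; l₃=3∈[3,5].
(2·1+1)(2·4+1)(2·3+1) = 189
Δ: 2! 0! 6! / 9! → 1/252
sum: t=1:−1/36 = -1/36
3j²(1 4 3; 0 0 0) = Δ·Π!·Σ² = 4/63  (sign +1)
sum: t=2:+1/96 = 1/96
3j²(1 4 3; -1 2 -1) = Δ·Π!·Σ² = 5/84  (sign +1)
combine: 4πI² = 189·4/63·5/84 = 5/7
take √, sign +1: I = 0.23841361

0.238414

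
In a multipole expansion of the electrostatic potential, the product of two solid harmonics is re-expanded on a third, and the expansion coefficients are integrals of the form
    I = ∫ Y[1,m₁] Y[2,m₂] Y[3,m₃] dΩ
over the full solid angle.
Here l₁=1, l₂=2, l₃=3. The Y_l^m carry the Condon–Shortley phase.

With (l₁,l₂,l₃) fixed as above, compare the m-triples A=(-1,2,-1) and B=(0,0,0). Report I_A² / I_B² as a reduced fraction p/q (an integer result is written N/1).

Same 1,2,3: normalisation and zero-m 3j drop out of the ratio.
A: Δ: 0! 2! 4! / 7! → 1/105; sum: t=0:+1/48 = 1/48; 3j²(1 2 3; -1 2 -1) = Δ·Π!·Σ² = 1/105  (sign +1)
B: Δ: 0! 2! 4! / 7! → 1/105; sum: t=0:+1/4 = 1/4; 3j²(1 2 3; 0 0 0) = Δ·Π!·Σ² = 3/35  (sign -1)
I_A²/I_B² = (1/105)/(3/35) = 1/9

1/9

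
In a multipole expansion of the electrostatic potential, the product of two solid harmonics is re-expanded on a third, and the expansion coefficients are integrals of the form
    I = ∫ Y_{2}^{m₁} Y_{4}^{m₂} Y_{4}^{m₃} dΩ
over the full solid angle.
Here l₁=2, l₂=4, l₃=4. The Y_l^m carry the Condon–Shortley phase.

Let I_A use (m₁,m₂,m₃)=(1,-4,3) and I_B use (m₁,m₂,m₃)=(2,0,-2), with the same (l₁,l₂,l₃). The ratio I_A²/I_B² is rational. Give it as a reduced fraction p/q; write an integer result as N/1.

Shared (l₁,l₂,l₃)=(2,4,4): N and (l;000)² cancel in I_A²/I_B².
A: Δ = 2!·2!·6!/11! = 1/13860; Racah Σ t=0..0: t=0:+1/1440 = 1/1440; ⇒ 3j(2 4 4; 1 -4 3)² = 7/165, sgn -1
B: Δ = 2!·2!·6!/11! = 1/13860; Racah Σ t=0..0: t=0:+1/192 = 1/192; ⇒ 3j(2 4 4; 2 0 -2)² = 3/77, sgn +1
I_A²/I_B² = (7/165)/(3/77) = 49/45

49/45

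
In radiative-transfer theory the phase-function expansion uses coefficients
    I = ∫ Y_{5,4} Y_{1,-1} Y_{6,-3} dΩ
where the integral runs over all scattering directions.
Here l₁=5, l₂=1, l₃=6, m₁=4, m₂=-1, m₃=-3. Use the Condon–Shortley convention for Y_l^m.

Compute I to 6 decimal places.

Rules hold: Σm=0, L=12 even, 4≤6≤6.
N = 11·3·13 = 429
Δ = 0!·10!·2!/13! = 1/858
Racah Σ t=0..0: t=0:+1/14400 = 1/14400
⇒ 3j(5 1 6; 0 0 0)² = 6/143, sgn +1
Racah Σ t=0..0: t=0:+1/725760 = 1/725760
⇒ 3j(5 1 6; 4 -1 -3)² = 1/286, sgn -1
4πI² = N·(3j₀)²·(3jₘ)² = 9/143
I = -1·√(0.0629371/4π) = -0.07076985

-0.070770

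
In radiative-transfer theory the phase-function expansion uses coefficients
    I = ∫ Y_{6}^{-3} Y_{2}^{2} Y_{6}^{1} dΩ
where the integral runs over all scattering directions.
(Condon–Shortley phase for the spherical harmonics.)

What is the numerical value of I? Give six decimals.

0.177674

Rules hold: Σm=0, L=14 even, 4≤6≤8.
N = 13·5·13 = 845
Δ = 2!·10!·2!/15! = 1/90090
Racah Σ t=0..2: t=0:+1/69120 t=1:−1/14400 t=2:+1/69120 = -7/172800
⇒ 3j(6 2 6; 0 0 0)² = 14/715, sgn -1
Racah Σ t=2..2: t=2:+1/120960 = 1/120960
⇒ 3j(6 2 6; -3 2 1)² = 24/1001, sgn -1
4πI² = N·(3j₀)²·(3jₘ)² = 48/121
I = +1·√(0.396694/4π) = 0.17767364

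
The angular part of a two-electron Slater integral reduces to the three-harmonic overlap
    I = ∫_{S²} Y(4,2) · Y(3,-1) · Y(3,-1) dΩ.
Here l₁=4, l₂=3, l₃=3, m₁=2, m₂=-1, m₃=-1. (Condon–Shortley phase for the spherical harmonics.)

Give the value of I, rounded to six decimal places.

0.162193

Rules hold: Σm=0, L=10 even, 1≤3≤7.
N = 9·7·7 = 441
Δ = 4!·4!·2!/11! = 1/34650
Racah Σ t=1..3: t=1:−1/72 t=2:+1/16 t=3:−1/72 = 5/144
⇒ 3j(4 3 3; 0 0 0)² = 2/77, sgn -1
Racah Σ t=0..2: t=0:+1/192 t=1:−1/36 t=2:+1/192 = -5/288
⇒ 3j(4 3 3; 2 -1 -1)² = 20/693, sgn -1
4πI² = N·(3j₀)²·(3jₘ)² = 40/121
I = +1·√(0.330579/4π) = 0.16219310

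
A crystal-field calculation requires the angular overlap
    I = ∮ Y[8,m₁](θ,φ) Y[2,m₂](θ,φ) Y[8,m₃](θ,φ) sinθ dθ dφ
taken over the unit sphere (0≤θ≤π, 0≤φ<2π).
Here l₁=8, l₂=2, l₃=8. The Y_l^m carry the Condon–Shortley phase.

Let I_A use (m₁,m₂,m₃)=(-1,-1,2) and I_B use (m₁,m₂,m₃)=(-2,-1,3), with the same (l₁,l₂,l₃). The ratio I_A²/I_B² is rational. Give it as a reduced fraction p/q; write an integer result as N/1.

21/55

Same 8,2,8: normalisation and zero-m 3j drop out of the ratio.
A: Δ: 2! 14! 2! / 19! → 1/348840; sum: t=0:+1/87091200 t=1:−1/58060800 = -1/174182400; 3j²(8 2 8; -1 -1 2) = Δ·Π!·Σ² = 7/2584  (sign -1)
B: Δ: 2! 14! 2! / 19! → 1/348840; sum: t=0:+1/174182400 t=1:−1/87091200 = -1/174182400; 3j²(8 2 8; -2 -1 3) = Δ·Π!·Σ² = 55/7752  (sign +1)
I_A²/I_B² = (7/2584)/(55/7752) = 21/55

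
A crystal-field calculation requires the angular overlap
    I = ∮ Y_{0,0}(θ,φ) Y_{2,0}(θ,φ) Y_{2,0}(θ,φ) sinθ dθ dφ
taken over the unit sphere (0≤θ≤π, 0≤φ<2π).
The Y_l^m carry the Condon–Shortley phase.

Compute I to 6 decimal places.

0.282095

Rules hold: Σm=0, L=4 even, 2≤2≤2.
N = 1·5·5 = 25
Δ = 0!·0!·4!/5! = 1/5
Racah Σ t=0..0: t=0:+1/4 = 1/4
⇒ 3j(0 2 2; 0 0 0)² = 1/5, sgn +1
(m-triple is (0,0,0) — same symbol as above.)
4πI² = N·(3j₀)²·(3jₘ)² = 1/1
I = +1·√(1/4π) = 0.28209479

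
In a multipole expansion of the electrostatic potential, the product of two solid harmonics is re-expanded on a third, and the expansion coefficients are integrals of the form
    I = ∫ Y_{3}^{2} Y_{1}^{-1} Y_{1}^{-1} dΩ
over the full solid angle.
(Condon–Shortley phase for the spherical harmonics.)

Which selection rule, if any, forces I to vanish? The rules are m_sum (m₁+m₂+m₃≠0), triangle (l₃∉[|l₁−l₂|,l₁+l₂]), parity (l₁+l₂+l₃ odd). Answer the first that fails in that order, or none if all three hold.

triangle

azimuthal sum: 2 − 1 − 1 = 0  ✓
2 ≤ 1 ≤ 4 (triangle on l)  ✗
L = 3 + 1 + 1 = 5 (odd)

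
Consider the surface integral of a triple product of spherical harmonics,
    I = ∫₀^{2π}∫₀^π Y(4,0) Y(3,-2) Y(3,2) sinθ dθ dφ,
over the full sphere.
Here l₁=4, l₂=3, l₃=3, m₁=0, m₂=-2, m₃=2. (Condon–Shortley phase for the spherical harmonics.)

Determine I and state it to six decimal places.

Rules hold: Σm=0, L=10 even, 1≤3≤7.
N = 9·7·7 = 441
Δ = 4!·4!·2!/11! = 1/34650
Racah Σ t=1..3: t=1:−1/72 t=2:+1/16 t=3:−1/72 = 5/144
⇒ 3j(4 3 3; 0 0 0)² = 2/77, sgn -1
Racah Σ t=0..1: t=0:+1/576 t=1:−1/72 = -7/576
⇒ 3j(4 3 3; 0 -2 2)² = 7/198, sgn +1
4πI² = N·(3j₀)²·(3jₘ)² = 49/121
I = -1·√(0.404959/4π) = -0.17951487

-0.179515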